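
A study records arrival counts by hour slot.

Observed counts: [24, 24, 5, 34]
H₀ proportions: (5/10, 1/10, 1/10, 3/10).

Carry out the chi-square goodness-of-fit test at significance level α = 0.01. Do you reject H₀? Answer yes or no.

n = 87; E_i = n·p_i = [43.50, 8.70, 8.70, 26.10]
χ² = (24−43.50)²/43.50 + (24−8.70)²/8.70 + (5−8.70)²/8.70 + (34−26.10)²/26.10 = 39.6130
df = 3
p-value (upper-tail) = 0.00000
At α=0.01: p < α → reject H₀

reject H₀: yes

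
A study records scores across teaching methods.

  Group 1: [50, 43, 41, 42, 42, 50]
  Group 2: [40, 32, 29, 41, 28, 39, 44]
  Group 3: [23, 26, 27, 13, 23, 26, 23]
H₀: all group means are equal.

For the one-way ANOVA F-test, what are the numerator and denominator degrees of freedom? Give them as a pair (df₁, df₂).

degrees of freedom = [2, 17]

k = 3 groups, N = 20 total
df = (k−1, N−k) = (3−1, 20−3) = (2, 17)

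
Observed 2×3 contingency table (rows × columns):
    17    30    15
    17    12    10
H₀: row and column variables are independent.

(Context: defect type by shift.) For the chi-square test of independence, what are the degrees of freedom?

df = (r−1)(c−1) = (2−1)·(3−1) = 2

degrees of freedom = 2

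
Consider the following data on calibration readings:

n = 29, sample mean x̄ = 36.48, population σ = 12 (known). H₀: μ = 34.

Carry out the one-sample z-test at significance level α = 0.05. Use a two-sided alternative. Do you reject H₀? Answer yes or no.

reject H₀: no

SE = σ/√n = 12/√29 = 2.2283
z = (x̄−μ₀)/SE = (36.48−34)/2.2283 = 1.1129
p-value (two-sided) = 0.26574
At α=0.05: p ≥ α → fail to reject H₀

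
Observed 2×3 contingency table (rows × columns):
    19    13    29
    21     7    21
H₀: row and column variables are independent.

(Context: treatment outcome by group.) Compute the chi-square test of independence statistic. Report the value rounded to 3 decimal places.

test statistic = 1.893

Row totals [61, 49], col totals [40, 20, 50], n=110
χ² = (19−22.18)²/22.18 + (13−11.09)²/11.09 + (29−27.73)²/27.73 + (21−17.82)²/17.82 + (7−8.91)²/8.91 + (21−22.27)²/22.27 = 1.8934
df = 2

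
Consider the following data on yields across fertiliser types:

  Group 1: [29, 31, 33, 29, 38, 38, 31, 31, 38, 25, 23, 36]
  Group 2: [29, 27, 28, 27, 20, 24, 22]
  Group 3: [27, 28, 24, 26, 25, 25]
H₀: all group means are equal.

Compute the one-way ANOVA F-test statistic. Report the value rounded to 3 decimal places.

test statistic = 7.715

Group means [31.83, 25.29, 25.83], grand mean 28.560
SSB = Σnᵢ(x̄ᵢ−x̄)² = 248.231; SSW = ΣΣ(x−x̄ᵢ)² = 353.929
MSB = 248.231/2 = 124.1157; MSW = 353.929/22 = 16.0877
F = MSB/MSW = 7.7150
df = (2, 22)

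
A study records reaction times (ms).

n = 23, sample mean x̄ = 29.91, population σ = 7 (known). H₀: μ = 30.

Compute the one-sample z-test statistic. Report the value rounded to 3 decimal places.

test statistic = -0.062

SE = σ/√n = 7/√23 = 1.4596
z = (x̄−μ₀)/SE = (29.91−30)/1.4596 = -0.0617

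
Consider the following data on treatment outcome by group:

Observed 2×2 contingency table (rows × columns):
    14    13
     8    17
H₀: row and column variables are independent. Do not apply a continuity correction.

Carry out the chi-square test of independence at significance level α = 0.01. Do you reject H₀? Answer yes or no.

reject H₀: no

Row totals [27, 25], col totals [22, 30], n=52
χ² = (14−11.42)²/11.42 + (13−15.58)²/15.58 + (8−10.58)²/10.58 + (17−14.42)²/14.42 = 2.0959
df = 1
p-value (upper-tail) = 0.14770
At α=0.01: p ≥ α → fail to reject H₀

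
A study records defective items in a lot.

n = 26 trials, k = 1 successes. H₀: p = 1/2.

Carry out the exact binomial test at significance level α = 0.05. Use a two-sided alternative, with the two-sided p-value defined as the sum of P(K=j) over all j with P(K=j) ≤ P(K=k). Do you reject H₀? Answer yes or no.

reject H₀: yes

Exact binomial: n=26, k=1, p₀=1/2=0.5000
P(X=j) = C(n,j)·p₀^j·(1−p₀)^(n−j); p = Σ P(X=j) over j with P(X=j) ≤ P(X=1)
p-value (two-sided) = 0.00000
At α=0.05: p < α → reject H₀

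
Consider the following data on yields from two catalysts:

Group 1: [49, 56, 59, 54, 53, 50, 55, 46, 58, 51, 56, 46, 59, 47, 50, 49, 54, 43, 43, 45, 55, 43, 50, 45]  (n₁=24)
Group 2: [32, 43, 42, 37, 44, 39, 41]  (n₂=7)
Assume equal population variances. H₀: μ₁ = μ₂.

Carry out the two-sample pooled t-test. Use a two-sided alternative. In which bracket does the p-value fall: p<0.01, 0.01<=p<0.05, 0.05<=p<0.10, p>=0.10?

x̄₁=50.667, s₁=5.189, n₁=24
x̄₂=39.714, s₂=4.152, n₂=7
s_p² = [23·5.189² + 6·4.152²]/29 = 24.9228
SE = √(s_p²·(1/24+1/7)) = 2.1445
t = (50.667−39.714)/2.1445 = 5.1072
df = 29
p-value (two-sided) = 0.00002
→ bracket: p<0.01

p-value bracket: p<0.01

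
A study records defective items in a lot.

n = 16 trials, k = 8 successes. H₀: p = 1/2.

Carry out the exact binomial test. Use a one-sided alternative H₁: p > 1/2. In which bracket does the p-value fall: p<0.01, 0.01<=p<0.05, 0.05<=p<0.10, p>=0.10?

p-value bracket: p>=0.10

Exact binomial: n=16, k=8, p₀=1/2=0.5000
P(X≥8) from Σ C(n,i)·p₀^i·(1−p₀)^(n−i)
p-value (one-sided, H₁ greater) = 0.59819
→ bracket: p>=0.10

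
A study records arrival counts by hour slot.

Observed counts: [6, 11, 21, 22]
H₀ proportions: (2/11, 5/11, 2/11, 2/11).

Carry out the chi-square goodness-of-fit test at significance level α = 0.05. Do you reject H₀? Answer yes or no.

n = 60; E_i = n·p_i = [10.91, 27.27, 10.91, 10.91]
χ² = (6−10.91)²/10.91 + (11−27.27)²/27.27 + (21−10.91)²/10.91 + (22−10.91)²/10.91 = 32.5283
df = 3
p-value (upper-tail) = 0.00000
At α=0.05: p < α → reject H₀

reject H₀: yes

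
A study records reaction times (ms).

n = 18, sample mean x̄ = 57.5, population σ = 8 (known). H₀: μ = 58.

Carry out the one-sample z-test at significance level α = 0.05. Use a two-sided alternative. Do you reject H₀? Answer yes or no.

SE = σ/√n = 8/√18 = 1.8856
z = (x̄−μ₀)/SE = (57.5−58)/1.8856 = -0.2652
p-value (two-sided) = 0.79088
At α=0.05: p ≥ α → fail to reject H₀

reject H₀: no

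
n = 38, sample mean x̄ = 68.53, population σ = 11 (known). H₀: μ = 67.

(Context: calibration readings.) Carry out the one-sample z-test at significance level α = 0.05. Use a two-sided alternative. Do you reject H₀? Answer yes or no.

reject H₀: no

SE = σ/√n = 11/√38 = 1.7844
z = (x̄−μ₀)/SE = (68.53−67)/1.7844 = 0.8574
p-value (two-sided) = 0.39122
At α=0.05: p ≥ α → fail to reject H₀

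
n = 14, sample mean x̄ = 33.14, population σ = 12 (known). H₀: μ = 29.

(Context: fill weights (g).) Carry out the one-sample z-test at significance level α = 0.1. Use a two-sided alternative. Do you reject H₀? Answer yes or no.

reject H₀: no

SE = σ/√n = 12/√14 = 3.2071
z = (x̄−μ₀)/SE = (33.14−29)/3.2071 = 1.2909
p-value (two-sided) = 0.19675
At α=0.1: p ≥ α → fail to reject H₀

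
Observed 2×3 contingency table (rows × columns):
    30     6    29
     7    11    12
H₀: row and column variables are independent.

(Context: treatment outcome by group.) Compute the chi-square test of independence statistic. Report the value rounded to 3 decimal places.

test statistic = 11.480

Row totals [65, 30], col totals [37, 17, 41], n=95
χ² = (30−25.32)²/25.32 + (6−11.63)²/11.63 + (29−28.05)²/28.05 + (7−11.68)²/11.68 + (11−5.37)²/5.37 + (12−12.95)²/12.95 = 11.4802
df = 2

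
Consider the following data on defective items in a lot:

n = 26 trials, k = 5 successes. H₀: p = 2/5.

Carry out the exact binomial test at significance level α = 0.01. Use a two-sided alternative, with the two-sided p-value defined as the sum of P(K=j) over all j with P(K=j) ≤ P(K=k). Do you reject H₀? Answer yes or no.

Exact binomial: n=26, k=5, p₀=2/5=0.4000
P(X=j) = C(n,j)·p₀^j·(1−p₀)^(n−j); p = Σ P(X=j) over j with P(X=j) ≤ P(X=5)
p-value (two-sided) = 0.04306
At α=0.01: p ≥ α → fail to reject H₀

reject H₀: no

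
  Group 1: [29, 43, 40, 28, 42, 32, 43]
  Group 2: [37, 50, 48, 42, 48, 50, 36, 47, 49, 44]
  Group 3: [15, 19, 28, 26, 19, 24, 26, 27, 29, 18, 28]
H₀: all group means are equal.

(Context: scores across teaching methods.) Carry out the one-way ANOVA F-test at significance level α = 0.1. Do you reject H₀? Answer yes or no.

Group means [36.71, 45.10, 23.55], grand mean 34.536
SSB = Σnᵢ(x̄ᵢ−x̄)² = 2477.908; SSW = ΣΣ(x−x̄ᵢ)² = 757.056
MSB = 2477.908/2 = 1238.9542; MSW = 757.056/25 = 30.2822
F = MSB/MSW = 40.9136
df = (2, 25)
p-value (upper-tail) = 0.00000
At α=0.1: p < α → reject H₀

reject H₀: yes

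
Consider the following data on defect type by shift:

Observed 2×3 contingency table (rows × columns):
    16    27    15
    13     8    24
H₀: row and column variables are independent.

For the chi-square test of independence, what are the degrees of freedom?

degrees of freedom = 2

df = (r−1)(c−1) = (2−1)·(3−1) = 2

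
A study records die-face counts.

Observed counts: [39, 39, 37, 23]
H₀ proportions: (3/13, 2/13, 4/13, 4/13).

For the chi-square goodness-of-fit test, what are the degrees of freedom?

degrees of freedom = 3

df = k − 1 = 4 − 1 = 3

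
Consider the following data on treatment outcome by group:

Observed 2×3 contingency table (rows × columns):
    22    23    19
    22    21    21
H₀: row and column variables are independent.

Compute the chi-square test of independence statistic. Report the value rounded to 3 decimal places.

test statistic = 0.191

Row totals [64, 64], col totals [44, 44, 40], n=128
χ² = (22−22.00)²/22.00 + (23−22.00)²/22.00 + (19−20.00)²/20.00 + (22−22.00)²/22.00 + (21−22.00)²/22.00 + (21−20.00)²/20.00 = 0.1909
df = 2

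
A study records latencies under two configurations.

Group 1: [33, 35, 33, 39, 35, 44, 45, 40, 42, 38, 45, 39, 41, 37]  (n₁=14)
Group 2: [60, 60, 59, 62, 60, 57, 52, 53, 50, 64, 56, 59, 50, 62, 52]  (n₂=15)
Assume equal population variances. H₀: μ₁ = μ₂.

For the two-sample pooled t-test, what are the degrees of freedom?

degrees of freedom = 27

df = n₁ + n₂ − 2 = 14 + 15 − 2 = 27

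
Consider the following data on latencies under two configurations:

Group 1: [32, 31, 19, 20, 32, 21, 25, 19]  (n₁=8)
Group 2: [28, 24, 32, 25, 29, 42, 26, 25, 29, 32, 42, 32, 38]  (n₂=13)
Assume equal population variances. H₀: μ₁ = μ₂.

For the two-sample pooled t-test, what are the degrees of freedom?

degrees of freedom = 19

df = n₁ + n₂ − 2 = 8 + 13 − 2 = 19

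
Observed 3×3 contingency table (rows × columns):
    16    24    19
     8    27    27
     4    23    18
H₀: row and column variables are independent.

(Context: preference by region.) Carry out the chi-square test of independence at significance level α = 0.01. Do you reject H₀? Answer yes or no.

reject H₀: no

Row totals [59, 62, 45], col totals [28, 74, 64], n=166
χ² = (16−9.95)²/9.95 + (24−26.30)²/26.30 + (19−22.75)²/22.75 + (8−10.46)²/10.46 + (27−27.64)²/27.64 + (27−23.90)²/23.90 + (4−7.59)²/7.59 + (23−20.06)²/20.06 + (18−17.35)²/17.35 = 7.6413
df = 4
p-value (upper-tail) = 0.10564
At α=0.01: p ≥ α → fail to reject H₀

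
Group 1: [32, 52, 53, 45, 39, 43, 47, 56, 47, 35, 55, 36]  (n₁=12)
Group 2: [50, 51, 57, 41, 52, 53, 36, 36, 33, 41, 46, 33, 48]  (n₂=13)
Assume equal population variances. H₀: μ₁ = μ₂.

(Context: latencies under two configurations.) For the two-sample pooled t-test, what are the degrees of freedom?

degrees of freedom = 23

df = n₁ + n₂ − 2 = 12 + 13 − 2 = 23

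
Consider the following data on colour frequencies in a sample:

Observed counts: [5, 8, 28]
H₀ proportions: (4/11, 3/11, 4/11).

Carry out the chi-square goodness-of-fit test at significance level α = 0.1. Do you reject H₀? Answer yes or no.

n = 41; E_i = n·p_i = [14.91, 11.18, 14.91]
χ² = (5−14.91)²/14.91 + (8−11.18)²/11.18 + (28−14.91)²/14.91 = 18.9858
df = 2
p-value (upper-tail) = 0.00008
At α=0.1: p < α → reject H₀

reject H₀: yes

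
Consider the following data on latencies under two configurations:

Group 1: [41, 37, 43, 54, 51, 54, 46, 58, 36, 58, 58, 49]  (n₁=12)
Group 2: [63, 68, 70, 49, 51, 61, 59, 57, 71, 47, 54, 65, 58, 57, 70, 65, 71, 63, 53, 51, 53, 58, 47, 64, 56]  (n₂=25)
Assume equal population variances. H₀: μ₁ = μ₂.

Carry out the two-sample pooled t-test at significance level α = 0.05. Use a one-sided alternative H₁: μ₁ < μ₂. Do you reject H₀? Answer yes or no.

reject H₀: yes

x̄₁=48.750, s₁=8.081, n₁=12
x̄₂=59.240, s₂=7.568, n₂=25
s_p² = [11·8.081² + 24·7.568²]/35 = 59.7946
SE = √(s_p²·(1/12+1/25)) = 2.7156
t = (48.750−59.240)/2.7156 = -3.8628
df = 35
p-value (one-sided, H₁ less) = 0.00023
At α=0.05: p < α → reject H₀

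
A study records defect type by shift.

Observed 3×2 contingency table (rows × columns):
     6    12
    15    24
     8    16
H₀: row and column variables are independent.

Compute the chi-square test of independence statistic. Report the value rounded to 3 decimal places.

test statistic = 0.231

Row totals [18, 39, 24], col totals [29, 52], n=81
χ² = (6−6.44)²/6.44 + (12−11.56)²/11.56 + (15−13.96)²/13.96 + (24−25.04)²/25.04 + (8−8.59)²/8.59 + (16−15.41)²/15.41 = 0.2314
df = 2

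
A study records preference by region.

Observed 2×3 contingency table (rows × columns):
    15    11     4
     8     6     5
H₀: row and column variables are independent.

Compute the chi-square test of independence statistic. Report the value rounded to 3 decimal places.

Row totals [30, 19], col totals [23, 17, 9], n=49
χ² = (15−14.08)²/14.08 + (11−10.41)²/10.41 + (4−5.51)²/5.51 + (8−8.92)²/8.92 + (6−6.59)²/6.59 + (5−3.49)²/3.49 = 1.3087
df = 2

test statistic = 1.309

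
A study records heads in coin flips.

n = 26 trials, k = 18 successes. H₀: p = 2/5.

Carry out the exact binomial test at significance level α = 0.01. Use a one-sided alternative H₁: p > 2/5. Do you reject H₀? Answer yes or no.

Exact binomial: n=26, k=18, p₀=2/5=0.4000
P(X≥18) from Σ C(n,i)·p₀^i·(1−p₀)^(n−i)
p-value (one-sided, H₁ greater) = 0.00245
At α=0.01: p < α → reject H₀

reject H₀: yes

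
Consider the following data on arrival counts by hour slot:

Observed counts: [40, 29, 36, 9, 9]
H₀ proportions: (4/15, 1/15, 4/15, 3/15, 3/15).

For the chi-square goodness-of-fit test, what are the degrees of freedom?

degrees of freedom = 4

df = k − 1 = 5 − 1 = 4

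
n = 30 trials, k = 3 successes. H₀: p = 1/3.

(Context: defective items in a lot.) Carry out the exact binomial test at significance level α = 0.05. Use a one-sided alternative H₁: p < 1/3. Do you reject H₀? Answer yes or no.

Exact binomial: n=30, k=3, p₀=1/3=0.3333
P(X≤3) from Σ C(n,i)·p₀^i·(1−p₀)^(n−i)
p-value (one-sided, H₁ less) = 0.00330
At α=0.05: p < α → reject H₀

reject H₀: yes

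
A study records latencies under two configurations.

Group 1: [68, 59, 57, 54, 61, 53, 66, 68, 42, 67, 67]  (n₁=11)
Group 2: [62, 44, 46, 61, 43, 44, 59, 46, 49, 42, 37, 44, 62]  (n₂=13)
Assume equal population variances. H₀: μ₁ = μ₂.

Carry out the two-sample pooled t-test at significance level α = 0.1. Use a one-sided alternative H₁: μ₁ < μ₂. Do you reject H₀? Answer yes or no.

reject H₀: no

x̄₁=60.182, s₁=8.256, n₁=11
x̄₂=49.154, s₂=8.678, n₂=13
s_p² = [10·8.256² + 12·8.678²]/22 = 72.0604
SE = √(s_p²·(1/11+1/13)) = 3.4777
t = (60.182−49.154)/3.4777 = 3.1711
df = 22
p-value (one-sided, H₁ less) = 0.99779
At α=0.1: p ≥ α → fail to reject H₀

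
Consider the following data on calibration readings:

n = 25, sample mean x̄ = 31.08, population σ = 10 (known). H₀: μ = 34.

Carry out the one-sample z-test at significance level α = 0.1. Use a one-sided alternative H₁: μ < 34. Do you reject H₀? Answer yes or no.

SE = σ/√n = 10/√25 = 2.0000
z = (x̄−μ₀)/SE = (31.08−34)/2.0000 = -1.4600
p-value (one-sided, H₁ less) = 0.07215
At α=0.1: p < α → reject H₀

reject H₀: yes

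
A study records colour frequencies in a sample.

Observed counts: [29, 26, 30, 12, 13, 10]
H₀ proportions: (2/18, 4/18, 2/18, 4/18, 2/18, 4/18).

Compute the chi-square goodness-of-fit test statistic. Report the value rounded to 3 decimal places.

test statistic = 57.750

n = 120; E_i = n·p_i = [13.33, 26.67, 13.33, 26.67, 13.33, 26.67]
χ² = (29−13.33)²/13.33 + (26−26.67)²/26.67 + (30−13.33)²/13.33 + (12−26.67)²/26.67 + (13−13.33)²/13.33 + (10−26.67)²/26.67 = 57.7500
df = 5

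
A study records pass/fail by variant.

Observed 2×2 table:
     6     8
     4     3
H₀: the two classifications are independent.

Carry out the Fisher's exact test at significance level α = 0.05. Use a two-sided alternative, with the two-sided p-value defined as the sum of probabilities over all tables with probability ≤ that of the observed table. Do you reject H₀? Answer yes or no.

Margins: r₁=14, r₂=7, c₁=10, c₂=11, n=21
p_obs = C(14,6)·C(7,4)/C(21,10); sum pmf over tables with pmf ≤ p_obs
p-value (two-sided) = 0.65944
At α=0.05: p ≥ α → fail to reject H₀

reject H₀: no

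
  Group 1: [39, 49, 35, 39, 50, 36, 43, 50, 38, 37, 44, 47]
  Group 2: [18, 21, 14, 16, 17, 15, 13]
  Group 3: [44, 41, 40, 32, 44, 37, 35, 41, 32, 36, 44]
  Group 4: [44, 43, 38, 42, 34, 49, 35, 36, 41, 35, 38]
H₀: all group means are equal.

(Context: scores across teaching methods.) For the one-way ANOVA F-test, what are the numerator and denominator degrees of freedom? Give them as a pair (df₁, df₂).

k = 4 groups, N = 41 total
df = (k−1, N−k) = (4−1, 41−4) = (3, 37)

degrees of freedom = [3, 37]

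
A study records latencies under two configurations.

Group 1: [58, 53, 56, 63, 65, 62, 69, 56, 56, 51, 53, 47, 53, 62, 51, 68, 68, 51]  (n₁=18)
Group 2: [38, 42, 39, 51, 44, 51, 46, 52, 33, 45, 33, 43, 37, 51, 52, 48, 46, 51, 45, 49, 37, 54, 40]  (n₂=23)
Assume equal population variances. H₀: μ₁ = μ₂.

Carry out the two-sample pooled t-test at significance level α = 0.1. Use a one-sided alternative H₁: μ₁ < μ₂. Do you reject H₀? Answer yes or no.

reject H₀: no

x̄₁=57.889, s₁=6.781, n₁=18
x̄₂=44.652, s₂=6.350, n₂=23
s_p² = [17·6.781² + 22·6.350²]/39 = 42.7947
SE = √(s_p²·(1/18+1/23)) = 2.0587
t = (57.889−44.652)/2.0587 = 6.4297
df = 39
p-value (one-sided, H₁ less) = 1.00000
At α=0.1: p ≥ α → fail to reject H₀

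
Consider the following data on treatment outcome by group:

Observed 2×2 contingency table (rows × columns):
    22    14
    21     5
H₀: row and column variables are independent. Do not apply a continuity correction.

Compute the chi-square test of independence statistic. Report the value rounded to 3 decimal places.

Row totals [36, 26], col totals [43, 19], n=62
χ² = (22−24.97)²/24.97 + (14−11.03)²/11.03 + (21−18.03)²/18.03 + (5−7.97)²/7.97 = 2.7449
df = 1

test statistic = 2.745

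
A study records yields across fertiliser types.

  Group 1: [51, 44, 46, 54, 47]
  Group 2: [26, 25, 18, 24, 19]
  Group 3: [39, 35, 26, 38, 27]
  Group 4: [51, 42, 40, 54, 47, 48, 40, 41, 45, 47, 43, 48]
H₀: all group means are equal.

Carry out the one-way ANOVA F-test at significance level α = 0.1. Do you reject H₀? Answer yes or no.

Group means [48.40, 22.40, 33.00, 45.50], grand mean 39.444
SSB = Σnᵢ(x̄ᵢ−x̄)² = 2501.267; SSW = ΣΣ(x−x̄ᵢ)² = 487.400
MSB = 2501.267/3 = 833.7556; MSW = 487.400/23 = 21.1913
F = MSB/MSW = 39.3442
df = (3, 23)
p-value (upper-tail) = 0.00000
At α=0.1: p < α → reject H₀

reject H₀: yes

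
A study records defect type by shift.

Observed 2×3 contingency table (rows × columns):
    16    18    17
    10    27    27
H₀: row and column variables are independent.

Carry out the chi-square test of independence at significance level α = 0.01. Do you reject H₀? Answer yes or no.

Row totals [51, 64], col totals [26, 45, 44], n=115
χ² = (16−11.53)²/11.53 + (18−19.96)²/19.96 + (17−19.51)²/19.51 + (10−14.47)²/14.47 + (27−25.04)²/25.04 + (27−24.49)²/24.49 = 4.0394
df = 2
p-value (upper-tail) = 0.13270
At α=0.01: p ≥ α → fail to reject H₀

reject H₀: no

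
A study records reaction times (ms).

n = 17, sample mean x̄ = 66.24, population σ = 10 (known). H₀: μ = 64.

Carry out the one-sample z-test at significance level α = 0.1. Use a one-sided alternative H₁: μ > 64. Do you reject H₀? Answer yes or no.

reject H₀: no

SE = σ/√n = 10/√17 = 2.4254
z = (x̄−μ₀)/SE = (66.24−64)/2.4254 = 0.9236
p-value (one-sided, H₁ greater) = 0.17785
At α=0.1: p ≥ α → fail to reject H₀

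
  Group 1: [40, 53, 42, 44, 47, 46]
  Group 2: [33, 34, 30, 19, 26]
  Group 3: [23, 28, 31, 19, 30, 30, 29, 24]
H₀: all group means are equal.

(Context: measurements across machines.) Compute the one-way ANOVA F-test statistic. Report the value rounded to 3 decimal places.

test statistic = 28.017

Group means [45.33, 28.40, 26.75], grand mean 33.053
SSB = Σnᵢ(x̄ᵢ−x̄)² = 1330.914; SSW = ΣΣ(x−x̄ᵢ)² = 380.033
MSB = 1330.914/2 = 665.4570; MSW = 380.033/16 = 23.7521
F = MSB/MSW = 28.0168
df = (2, 16)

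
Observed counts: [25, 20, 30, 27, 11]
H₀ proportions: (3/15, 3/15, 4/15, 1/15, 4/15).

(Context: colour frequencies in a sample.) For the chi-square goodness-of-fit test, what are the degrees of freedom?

degrees of freedom = 4

df = k − 1 = 5 − 1 = 4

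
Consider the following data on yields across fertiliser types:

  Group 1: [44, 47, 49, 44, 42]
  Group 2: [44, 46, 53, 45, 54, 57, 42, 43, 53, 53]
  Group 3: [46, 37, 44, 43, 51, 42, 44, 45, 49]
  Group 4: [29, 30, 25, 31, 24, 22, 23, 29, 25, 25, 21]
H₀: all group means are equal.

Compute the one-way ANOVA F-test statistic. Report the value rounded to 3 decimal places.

Group means [45.20, 49.00, 44.56, 25.82], grand mean 40.029
SSB = Σnᵢ(x̄ᵢ−x̄)² = 3344.313; SSW = ΣΣ(x−x̄ᵢ)² = 548.659
MSB = 3344.313/3 = 1114.7709; MSW = 548.659/31 = 17.6987
F = MSB/MSW = 62.9862
df = (3, 31)

test statistic = 62.986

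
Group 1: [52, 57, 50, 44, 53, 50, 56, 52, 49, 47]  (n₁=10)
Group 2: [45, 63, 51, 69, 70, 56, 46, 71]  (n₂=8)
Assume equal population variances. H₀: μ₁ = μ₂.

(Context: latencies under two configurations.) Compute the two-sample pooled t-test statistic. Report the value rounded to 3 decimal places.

x̄₁=51.000, s₁=3.916, n₁=10
x̄₂=58.875, s₂=10.816, n₂=8
s_p² = [9·3.916² + 7·10.816²]/16 = 59.8047
SE = √(s_p²·(1/10+1/8)) = 3.6682
t = (51.000−58.875)/3.6682 = -2.1468
df = 16

test statistic = -2.147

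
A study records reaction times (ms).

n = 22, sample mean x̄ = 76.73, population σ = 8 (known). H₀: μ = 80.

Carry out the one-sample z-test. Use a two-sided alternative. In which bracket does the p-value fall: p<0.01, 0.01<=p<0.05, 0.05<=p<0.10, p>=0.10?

p-value bracket: 0.05<=p<0.10

SE = σ/√n = 8/√22 = 1.7056
z = (x̄−μ₀)/SE = (76.73−80)/1.7056 = -1.9172
p-value (two-sided) = 0.05521
→ bracket: 0.05<=p<0.10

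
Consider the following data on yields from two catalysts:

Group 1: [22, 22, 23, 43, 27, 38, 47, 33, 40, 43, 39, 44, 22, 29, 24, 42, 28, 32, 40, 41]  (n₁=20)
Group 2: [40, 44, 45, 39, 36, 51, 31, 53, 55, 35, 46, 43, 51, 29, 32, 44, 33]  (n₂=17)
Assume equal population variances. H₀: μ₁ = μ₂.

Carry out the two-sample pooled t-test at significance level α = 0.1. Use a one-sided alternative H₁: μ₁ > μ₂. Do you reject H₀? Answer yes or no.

x̄₁=33.950, s₁=8.660, n₁=20
x̄₂=41.588, s₂=8.109, n₂=17
s_p² = [19·8.660² + 16·8.109²]/35 = 70.7734
SE = √(s_p²·(1/20+1/17)) = 2.7752
t = (33.950−41.588)/2.7752 = -2.7523
df = 35
p-value (one-sided, H₁ greater) = 0.99534
At α=0.1: p ≥ α → fail to reject H₀

reject H₀: no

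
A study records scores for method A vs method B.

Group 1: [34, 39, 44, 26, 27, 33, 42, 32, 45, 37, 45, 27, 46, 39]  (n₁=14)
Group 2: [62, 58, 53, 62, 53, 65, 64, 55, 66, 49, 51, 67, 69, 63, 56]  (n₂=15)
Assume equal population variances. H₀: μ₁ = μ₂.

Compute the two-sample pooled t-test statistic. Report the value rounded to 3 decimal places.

test statistic = -9.050

x̄₁=36.857, s₁=7.135, n₁=14
x̄₂=59.533, s₂=6.357, n₂=15
s_p² = [13·7.135² + 14·6.357²]/27 = 45.4610
SE = √(s_p²·(1/14+1/15)) = 2.5056
t = (36.857−59.533)/2.5056 = -9.0503
df = 27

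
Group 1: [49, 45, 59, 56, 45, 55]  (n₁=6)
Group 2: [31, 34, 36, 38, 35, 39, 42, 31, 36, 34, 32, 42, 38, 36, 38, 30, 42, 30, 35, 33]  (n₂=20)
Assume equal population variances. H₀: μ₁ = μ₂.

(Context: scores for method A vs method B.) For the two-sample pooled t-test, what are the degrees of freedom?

degrees of freedom = 24

df = n₁ + n₂ − 2 = 6 + 20 − 2 = 24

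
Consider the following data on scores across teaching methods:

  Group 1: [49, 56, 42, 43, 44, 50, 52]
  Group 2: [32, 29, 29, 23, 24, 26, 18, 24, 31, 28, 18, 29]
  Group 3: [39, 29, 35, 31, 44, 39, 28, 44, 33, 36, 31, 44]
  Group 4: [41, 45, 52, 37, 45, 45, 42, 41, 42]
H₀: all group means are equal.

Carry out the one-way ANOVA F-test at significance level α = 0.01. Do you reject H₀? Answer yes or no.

reject H₀: yes

Group means [48.00, 25.92, 36.08, 43.33], grand mean 36.750
SSB = Σnᵢ(x̄ᵢ−x̄)² = 2689.667; SSW = ΣΣ(x−x̄ᵢ)² = 919.833
MSB = 2689.667/3 = 896.5556; MSW = 919.833/36 = 25.5509
F = MSB/MSW = 35.0890
df = (3, 36)
p-value (upper-tail) = 0.00000
At α=0.01: p < α → reject H₀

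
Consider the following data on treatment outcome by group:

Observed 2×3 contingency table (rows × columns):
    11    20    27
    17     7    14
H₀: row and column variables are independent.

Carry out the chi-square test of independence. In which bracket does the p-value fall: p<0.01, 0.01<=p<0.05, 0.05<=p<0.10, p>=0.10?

p-value bracket: 0.01<=p<0.05

Row totals [58, 38], col totals [28, 27, 41], n=96
χ² = (11−16.92)²/16.92 + (20−16.31)²/16.31 + (27−24.77)²/24.77 + (17−11.08)²/11.08 + (7−10.69)²/10.69 + (14−16.23)²/16.23 = 7.8406
df = 2
p-value (upper-tail) = 0.01984
→ bracket: 0.01<=p<0.05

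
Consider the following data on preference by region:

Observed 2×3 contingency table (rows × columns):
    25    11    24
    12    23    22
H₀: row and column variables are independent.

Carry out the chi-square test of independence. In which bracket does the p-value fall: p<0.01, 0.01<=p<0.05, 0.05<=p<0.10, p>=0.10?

p-value bracket: 0.01<=p<0.05

Row totals [60, 57], col totals [37, 34, 46], n=117
χ² = (25−18.97)²/18.97 + (11−17.44)²/17.44 + (24−23.59)²/23.59 + (12−18.03)²/18.03 + (23−16.56)²/16.56 + (22−22.41)²/22.41 = 8.8187
df = 2
p-value (upper-tail) = 0.01216
→ bracket: 0.01<=p<0.05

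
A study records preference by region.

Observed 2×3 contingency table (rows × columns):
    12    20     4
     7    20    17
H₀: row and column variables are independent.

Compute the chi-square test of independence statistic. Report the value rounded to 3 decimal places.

Row totals [36, 44], col totals [19, 40, 21], n=80
χ² = (12−8.55)²/8.55 + (20−18.00)²/18.00 + (4−9.45)²/9.45 + (7−10.45)²/10.45 + (20−22.00)²/22.00 + (17−11.55)²/11.55 = 8.6499
df = 2

test statistic = 8.650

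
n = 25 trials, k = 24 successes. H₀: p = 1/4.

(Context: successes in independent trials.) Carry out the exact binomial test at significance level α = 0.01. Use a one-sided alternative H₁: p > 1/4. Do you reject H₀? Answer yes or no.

reject H₀: yes

Exact binomial: n=25, k=24, p₀=1/4=0.2500
P(X≥24) from Σ C(n,i)·p₀^i·(1−p₀)^(n−i)
p-value (one-sided, H₁ greater) = 0.00000
At α=0.01: p < α → reject H₀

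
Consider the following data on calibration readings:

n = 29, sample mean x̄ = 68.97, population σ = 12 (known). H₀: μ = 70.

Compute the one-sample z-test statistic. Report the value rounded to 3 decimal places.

test statistic = -0.462

SE = σ/√n = 12/√29 = 2.2283
z = (x̄−μ₀)/SE = (68.97−70)/2.2283 = -0.4622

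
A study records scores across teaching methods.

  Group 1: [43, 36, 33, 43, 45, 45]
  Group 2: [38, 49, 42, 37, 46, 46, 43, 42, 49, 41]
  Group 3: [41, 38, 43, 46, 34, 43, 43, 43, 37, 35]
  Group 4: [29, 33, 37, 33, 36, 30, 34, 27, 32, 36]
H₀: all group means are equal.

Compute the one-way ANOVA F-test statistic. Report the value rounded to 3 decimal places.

Group means [40.83, 43.30, 40.30, 32.70], grand mean 39.111
SSB = Σnᵢ(x̄ᵢ−x̄)² = 618.422; SSW = ΣΣ(x−x̄ᵢ)² = 527.133
MSB = 618.422/3 = 206.1407; MSW = 527.133/32 = 16.4729
F = MSB/MSW = 12.5139
df = (3, 32)

test statistic = 12.514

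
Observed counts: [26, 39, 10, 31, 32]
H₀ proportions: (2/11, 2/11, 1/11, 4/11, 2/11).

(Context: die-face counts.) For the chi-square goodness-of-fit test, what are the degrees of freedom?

df = k − 1 = 5 − 1 = 4

degrees of freedom = 4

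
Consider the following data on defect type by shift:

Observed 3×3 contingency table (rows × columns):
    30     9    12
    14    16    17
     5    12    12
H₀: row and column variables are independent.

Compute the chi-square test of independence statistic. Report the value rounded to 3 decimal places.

Row totals [51, 47, 29], col totals [49, 37, 41], n=127
χ² = (30−19.68)²/19.68 + (9−14.86)²/14.86 + (12−16.46)²/16.46 + (14−18.13)²/18.13 + (16−13.69)²/13.69 + (17−15.17)²/15.17 + (5−11.19)²/11.19 + (12−8.45)²/8.45 + (12−9.36)²/9.36 = 16.1460
df = 4

test statistic = 16.146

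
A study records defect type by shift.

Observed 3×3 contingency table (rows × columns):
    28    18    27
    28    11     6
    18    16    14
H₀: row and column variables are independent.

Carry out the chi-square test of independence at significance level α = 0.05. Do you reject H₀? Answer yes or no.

Row totals [73, 45, 48], col totals [74, 45, 47], n=166
χ² = (28−32.54)²/32.54 + (18−19.79)²/19.79 + (27−20.67)²/20.67 + (28−20.06)²/20.06 + (11−12.20)²/12.20 + (6−12.74)²/12.74 + (18−21.40)²/21.40 + (16−13.01)²/13.01 + (14−13.59)²/13.59 = 10.8000
df = 4
p-value (upper-tail) = 0.02891
At α=0.05: p < α → reject H₀

reject H₀: yes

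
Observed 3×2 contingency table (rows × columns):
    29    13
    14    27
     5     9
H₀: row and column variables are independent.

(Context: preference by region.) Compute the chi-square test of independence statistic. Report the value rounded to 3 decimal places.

test statistic = 11.351

Row totals [42, 41, 14], col totals [48, 49], n=97
χ² = (29−20.78)²/20.78 + (13−21.22)²/21.22 + (14−20.29)²/20.29 + (27−20.71)²/20.71 + (5−6.93)²/6.93 + (9−7.07)²/7.07 = 11.3509
df = 2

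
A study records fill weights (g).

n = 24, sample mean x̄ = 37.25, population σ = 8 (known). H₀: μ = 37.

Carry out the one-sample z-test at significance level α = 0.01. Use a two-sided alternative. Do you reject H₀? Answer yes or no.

SE = σ/√n = 8/√24 = 1.6330
z = (x̄−μ₀)/SE = (37.25−37)/1.6330 = 0.1531
p-value (two-sided) = 0.87832
At α=0.01: p ≥ α → fail to reject H₀

reject H₀: no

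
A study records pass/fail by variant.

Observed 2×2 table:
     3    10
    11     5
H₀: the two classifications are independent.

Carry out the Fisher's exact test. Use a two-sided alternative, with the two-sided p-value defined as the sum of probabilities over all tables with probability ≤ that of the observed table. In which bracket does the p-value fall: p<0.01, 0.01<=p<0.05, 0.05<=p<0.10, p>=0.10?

Margins: r₁=13, r₂=16, c₁=14, c₂=15, n=29
p_obs = C(13,3)·C(16,11)/C(29,14); sum pmf over tables with pmf ≤ p_obs
p-value (two-sided) = 0.02533
→ bracket: 0.01<=p<0.05

p-value bracket: 0.01<=p<0.05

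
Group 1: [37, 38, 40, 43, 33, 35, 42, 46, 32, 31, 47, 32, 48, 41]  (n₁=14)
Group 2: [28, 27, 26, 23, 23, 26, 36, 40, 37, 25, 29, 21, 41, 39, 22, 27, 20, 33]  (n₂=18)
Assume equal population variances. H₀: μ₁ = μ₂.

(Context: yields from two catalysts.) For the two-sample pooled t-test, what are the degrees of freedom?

df = n₁ + n₂ − 2 = 14 + 18 − 2 = 30

degrees of freedom = 30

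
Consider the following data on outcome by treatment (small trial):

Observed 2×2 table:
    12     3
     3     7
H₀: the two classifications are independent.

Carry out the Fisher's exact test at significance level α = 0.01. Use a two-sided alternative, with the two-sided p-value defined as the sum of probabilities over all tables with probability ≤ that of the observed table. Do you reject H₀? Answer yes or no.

reject H₀: no

Margins: r₁=15, r₂=10, c₁=15, c₂=10, n=25
p_obs = C(15,12)·C(10,3)/C(25,15); sum pmf over tables with pmf ≤ p_obs
p-value (two-sided) = 0.03443
At α=0.01: p ≥ α → fail to reject H₀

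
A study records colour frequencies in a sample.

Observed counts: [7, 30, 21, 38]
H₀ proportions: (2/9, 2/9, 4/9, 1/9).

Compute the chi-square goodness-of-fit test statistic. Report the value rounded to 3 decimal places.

test statistic = 94.195

n = 96; E_i = n·p_i = [21.33, 21.33, 42.67, 10.67]
χ² = (7−21.33)²/21.33 + (30−21.33)²/21.33 + (21−42.67)²/42.67 + (38−10.67)²/10.67 = 94.1953
df = 3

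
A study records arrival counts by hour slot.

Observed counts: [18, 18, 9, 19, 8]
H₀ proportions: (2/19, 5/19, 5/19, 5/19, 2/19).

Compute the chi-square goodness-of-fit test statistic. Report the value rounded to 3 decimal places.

test statistic = 19.622

n = 72; E_i = n·p_i = [7.58, 18.95, 18.95, 18.95, 7.58]
χ² = (18−7.58)²/7.58 + (18−18.95)²/18.95 + (9−18.95)²/18.95 + (19−18.95)²/18.95 + (8−7.58)²/7.58 = 19.6222
df = 4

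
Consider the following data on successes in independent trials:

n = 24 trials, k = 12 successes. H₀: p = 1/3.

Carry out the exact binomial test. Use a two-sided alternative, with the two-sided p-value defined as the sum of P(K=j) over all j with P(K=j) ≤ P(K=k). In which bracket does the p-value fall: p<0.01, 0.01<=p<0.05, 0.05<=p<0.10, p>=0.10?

p-value bracket: 0.05<=p<0.10

Exact binomial: n=24, k=12, p₀=1/3=0.3333
P(X=j) = C(n,j)·p₀^j·(1−p₀)^(n−j); p = Σ P(X=j) over j with P(X=j) ≤ P(X=12)
p-value (two-sided) = 0.08756
→ bracket: 0.05<=p<0.10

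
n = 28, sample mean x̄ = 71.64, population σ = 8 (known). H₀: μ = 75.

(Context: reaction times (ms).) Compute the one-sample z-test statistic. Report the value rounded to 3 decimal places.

SE = σ/√n = 8/√28 = 1.5119
z = (x̄−μ₀)/SE = (71.64−75)/1.5119 = -2.2224

test statistic = -2.222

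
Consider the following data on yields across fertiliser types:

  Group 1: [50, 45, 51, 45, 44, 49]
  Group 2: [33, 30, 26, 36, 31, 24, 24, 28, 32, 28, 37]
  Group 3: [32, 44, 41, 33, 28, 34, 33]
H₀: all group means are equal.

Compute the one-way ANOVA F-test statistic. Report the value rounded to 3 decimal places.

Group means [47.33, 29.91, 35.00], grand mean 35.750
SSB = Σnᵢ(x̄ᵢ−x̄)² = 1184.258; SSW = ΣΣ(x−x̄ᵢ)² = 424.242
MSB = 1184.258/2 = 592.1288; MSW = 424.242/21 = 20.2020
F = MSB/MSW = 29.3104
df = (2, 21)

test statistic = 29.310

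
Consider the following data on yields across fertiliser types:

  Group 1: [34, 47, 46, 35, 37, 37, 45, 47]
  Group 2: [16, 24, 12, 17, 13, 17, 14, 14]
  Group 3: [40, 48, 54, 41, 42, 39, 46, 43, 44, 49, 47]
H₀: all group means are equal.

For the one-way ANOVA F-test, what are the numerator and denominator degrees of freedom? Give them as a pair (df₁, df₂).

degrees of freedom = [2, 24]

k = 3 groups, N = 27 total
df = (k−1, N−k) = (3−1, 27−3) = (2, 24)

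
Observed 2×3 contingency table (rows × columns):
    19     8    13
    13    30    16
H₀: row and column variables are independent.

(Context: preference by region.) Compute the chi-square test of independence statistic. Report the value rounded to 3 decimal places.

test statistic = 10.928

Row totals [40, 59], col totals [32, 38, 29], n=99
χ² = (19−12.93)²/12.93 + (8−15.35)²/15.35 + (13−11.72)²/11.72 + (13−19.07)²/19.07 + (30−22.65)²/22.65 + (16−17.28)²/17.28 = 10.9282
df = 2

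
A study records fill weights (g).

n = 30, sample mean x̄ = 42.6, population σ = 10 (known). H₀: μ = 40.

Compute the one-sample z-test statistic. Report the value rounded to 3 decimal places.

test statistic = 1.424

SE = σ/√n = 10/√30 = 1.8257
z = (x̄−μ₀)/SE = (42.6−40)/1.8257 = 1.4241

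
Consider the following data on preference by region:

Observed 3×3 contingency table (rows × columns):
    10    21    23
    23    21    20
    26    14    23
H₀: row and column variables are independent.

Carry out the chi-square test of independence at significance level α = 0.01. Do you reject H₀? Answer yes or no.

reject H₀: no

Row totals [54, 64, 63], col totals [59, 56, 66], n=181
χ² = (10−17.60)²/17.60 + (21−16.71)²/16.71 + (23−19.69)²/19.69 + (23−20.86)²/20.86 + (21−19.80)²/19.80 + (20−23.34)²/23.34 + (26−20.54)²/20.54 + (14−19.49)²/19.49 + (23−22.97)²/22.97 = 8.7126
df = 4
p-value (upper-tail) = 0.06870
At α=0.01: p ≥ α → fail to reject H₀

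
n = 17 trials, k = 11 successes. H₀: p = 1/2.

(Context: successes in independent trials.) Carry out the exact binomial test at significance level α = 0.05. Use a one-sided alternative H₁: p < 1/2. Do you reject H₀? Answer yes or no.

reject H₀: no

Exact binomial: n=17, k=11, p₀=1/2=0.5000
P(X≤11) from Σ C(n,i)·p₀^i·(1−p₀)^(n−i)
p-value (one-sided, H₁ less) = 0.92827
At α=0.05: p ≥ α → fail to reject H₀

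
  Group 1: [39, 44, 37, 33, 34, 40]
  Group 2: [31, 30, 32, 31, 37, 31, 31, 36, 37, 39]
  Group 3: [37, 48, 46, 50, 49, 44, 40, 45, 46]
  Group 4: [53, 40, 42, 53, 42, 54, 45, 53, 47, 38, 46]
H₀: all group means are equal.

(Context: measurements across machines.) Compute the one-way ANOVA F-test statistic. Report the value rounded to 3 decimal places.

test statistic = 17.872

Group means [37.83, 33.50, 45.00, 46.64], grand mean 41.111
SSB = Σnᵢ(x̄ᵢ−x̄)² = 1115.677; SSW = ΣΣ(x−x̄ᵢ)² = 665.879
MSB = 1115.677/3 = 371.8923; MSW = 665.879/32 = 20.8087
F = MSB/MSW = 17.8719
df = (3, 32)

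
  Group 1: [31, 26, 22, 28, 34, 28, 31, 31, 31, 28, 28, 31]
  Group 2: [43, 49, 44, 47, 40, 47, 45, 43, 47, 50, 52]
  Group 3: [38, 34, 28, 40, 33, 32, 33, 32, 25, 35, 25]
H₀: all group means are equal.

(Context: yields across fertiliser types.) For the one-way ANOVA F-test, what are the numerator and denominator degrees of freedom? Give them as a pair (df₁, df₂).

degrees of freedom = [2, 31]

k = 3 groups, N = 34 total
df = (k−1, N−k) = (3−1, 34−3) = (2, 31)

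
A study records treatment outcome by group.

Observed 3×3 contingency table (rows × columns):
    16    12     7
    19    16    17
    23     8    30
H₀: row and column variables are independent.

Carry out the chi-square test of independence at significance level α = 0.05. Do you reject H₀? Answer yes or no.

reject H₀: yes

Row totals [35, 52, 61], col totals [58, 36, 54], n=148
χ² = (16−13.72)²/13.72 + (12−8.51)²/8.51 + (7−12.77)²/12.77 + (19−20.38)²/20.38 + (16−12.65)²/12.65 + (17−18.97)²/18.97 + (23−23.91)²/23.91 + (8−14.84)²/14.84 + (30−22.26)²/22.26 = 11.4811
df = 4
p-value (upper-tail) = 0.02166
At α=0.05: p < α → reject H₀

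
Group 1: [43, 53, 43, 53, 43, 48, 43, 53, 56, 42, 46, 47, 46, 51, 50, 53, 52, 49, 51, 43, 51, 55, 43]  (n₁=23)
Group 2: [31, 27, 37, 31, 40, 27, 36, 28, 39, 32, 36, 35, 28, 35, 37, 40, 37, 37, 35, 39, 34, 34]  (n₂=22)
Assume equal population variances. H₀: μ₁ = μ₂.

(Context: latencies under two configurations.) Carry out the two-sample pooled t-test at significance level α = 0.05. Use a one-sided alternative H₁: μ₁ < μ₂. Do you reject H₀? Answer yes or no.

reject H₀: no

x̄₁=48.435, s₁=4.531, n₁=23
x̄₂=34.318, s₂=4.133, n₂=22
s_p² = [22·4.531² + 21·4.133²]/43 = 18.8471
SE = √(s_p²·(1/23+1/22)) = 1.2947
t = (48.435−34.318)/1.2947 = 10.9038
df = 43
p-value (one-sided, H₁ less) = 1.00000
At α=0.05: p ≥ α → fail to reject H₀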